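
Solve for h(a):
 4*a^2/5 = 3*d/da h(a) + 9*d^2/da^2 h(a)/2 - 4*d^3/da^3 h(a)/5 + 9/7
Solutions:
 h(a) = C1 + C2*exp(a*(45 - sqrt(2985))/16) + C3*exp(a*(45 + sqrt(2985))/16) + 4*a^3/45 - 2*a^2/5 + 1439*a/1575


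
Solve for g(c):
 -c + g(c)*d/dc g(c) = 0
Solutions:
 g(c) = -sqrt(C1 + c^2)
 g(c) = sqrt(C1 + c^2)


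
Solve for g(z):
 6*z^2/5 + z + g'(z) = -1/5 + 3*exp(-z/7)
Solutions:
 g(z) = C1 - 2*z^3/5 - z^2/2 - z/5 - 21*exp(-z/7)


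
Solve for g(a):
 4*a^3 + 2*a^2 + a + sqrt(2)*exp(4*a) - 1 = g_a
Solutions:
 g(a) = C1 + a^4 + 2*a^3/3 + a^2/2 - a + sqrt(2)*exp(4*a)/4


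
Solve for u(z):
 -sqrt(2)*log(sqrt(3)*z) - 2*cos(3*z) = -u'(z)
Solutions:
 u(z) = C1 + sqrt(2)*z*(log(z) - 1) + sqrt(2)*z*log(3)/2 + 2*sin(3*z)/3


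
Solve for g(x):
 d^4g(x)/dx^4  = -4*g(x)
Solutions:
 g(x) = (C1*sin(x) + C2*cos(x))*exp(-x) + (C3*sin(x) + C4*cos(x))*exp(x)


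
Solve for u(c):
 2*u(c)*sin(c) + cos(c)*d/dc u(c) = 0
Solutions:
 u(c) = C1*cos(c)^2


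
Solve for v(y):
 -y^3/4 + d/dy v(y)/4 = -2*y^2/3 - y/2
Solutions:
 v(y) = C1 + y^4/4 - 8*y^3/9 - y^2


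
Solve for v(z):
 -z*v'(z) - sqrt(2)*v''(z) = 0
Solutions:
 v(z) = C1 + C2*erf(2^(1/4)*z/2)


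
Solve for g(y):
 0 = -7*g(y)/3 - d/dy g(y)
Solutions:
 g(y) = C1*exp(-7*y/3)


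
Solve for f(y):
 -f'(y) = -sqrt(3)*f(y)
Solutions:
 f(y) = C1*exp(sqrt(3)*y)


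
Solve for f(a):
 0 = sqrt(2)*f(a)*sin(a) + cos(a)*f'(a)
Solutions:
 f(a) = C1*cos(a)^(sqrt(2))


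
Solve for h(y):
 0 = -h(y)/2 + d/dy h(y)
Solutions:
 h(y) = C1*exp(y/2)


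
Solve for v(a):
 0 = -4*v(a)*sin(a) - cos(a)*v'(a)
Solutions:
 v(a) = C1*cos(a)^4


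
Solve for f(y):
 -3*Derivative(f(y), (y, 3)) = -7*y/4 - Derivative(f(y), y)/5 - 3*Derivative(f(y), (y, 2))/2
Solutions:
 f(y) = C1 + C2*exp(y*(15 - sqrt(465))/60) + C3*exp(y*(15 + sqrt(465))/60) - 35*y^2/8 + 525*y/8


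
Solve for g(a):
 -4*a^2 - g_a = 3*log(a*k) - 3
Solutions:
 g(a) = C1 - 4*a^3/3 - 3*a*log(a*k) + 6*a


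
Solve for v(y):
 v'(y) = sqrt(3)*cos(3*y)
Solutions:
 v(y) = C1 + sqrt(3)*sin(3*y)/3


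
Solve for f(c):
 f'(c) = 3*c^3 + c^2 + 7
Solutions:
 f(c) = C1 + 3*c^4/4 + c^3/3 + 7*c


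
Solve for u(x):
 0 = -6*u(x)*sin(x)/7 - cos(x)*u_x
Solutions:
 u(x) = C1*cos(x)^(6/7)


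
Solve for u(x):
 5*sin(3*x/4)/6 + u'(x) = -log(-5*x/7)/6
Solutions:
 u(x) = C1 - x*log(-x)/6 - x*log(5)/6 + x/6 + x*log(7)/6 + 10*cos(3*x/4)/9


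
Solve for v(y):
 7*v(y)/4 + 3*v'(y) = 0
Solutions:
 v(y) = C1*exp(-7*y/12)


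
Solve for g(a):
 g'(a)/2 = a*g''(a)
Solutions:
 g(a) = C1 + C2*a^(3/2)


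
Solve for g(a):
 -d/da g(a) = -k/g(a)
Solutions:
 g(a) = -sqrt(C1 + 2*a*k)
 g(a) = sqrt(C1 + 2*a*k)


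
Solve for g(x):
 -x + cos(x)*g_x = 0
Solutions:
 g(x) = C1 + Integral(x/cos(x), x)


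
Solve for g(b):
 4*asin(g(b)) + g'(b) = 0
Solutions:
 Integral(1/asin(_y), (_y, g(b))) = C1 - 4*b


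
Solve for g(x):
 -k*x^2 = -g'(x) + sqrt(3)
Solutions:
 g(x) = C1 + k*x^3/3 + sqrt(3)*x


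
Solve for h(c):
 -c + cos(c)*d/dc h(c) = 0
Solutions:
 h(c) = C1 + Integral(c/cos(c), c)


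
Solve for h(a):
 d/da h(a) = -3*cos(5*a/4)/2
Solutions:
 h(a) = C1 - 6*sin(5*a/4)/5


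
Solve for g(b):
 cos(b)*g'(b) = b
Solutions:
 g(b) = C1 + Integral(b/cos(b), b)


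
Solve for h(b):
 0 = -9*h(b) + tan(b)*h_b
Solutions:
 h(b) = C1*sin(b)^9


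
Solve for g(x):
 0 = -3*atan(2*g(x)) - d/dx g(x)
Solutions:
 Integral(1/atan(2*_y), (_y, g(x))) = C1 - 3*x


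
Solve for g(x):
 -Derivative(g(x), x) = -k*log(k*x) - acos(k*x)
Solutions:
 g(x) = C1 + k*x*(log(k*x) - 1) + Piecewise((x*acos(k*x) - sqrt(-k^2*x^2 + 1)/k, Ne(k, 0)), (pi*x/2, True))


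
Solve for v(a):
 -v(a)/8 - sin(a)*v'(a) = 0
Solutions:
 v(a) = C1*(cos(a) + 1)^(1/16)/(cos(a) - 1)^(1/16)


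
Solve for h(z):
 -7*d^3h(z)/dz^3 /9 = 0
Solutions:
 h(z) = C1 + C2*z + C3*z^2


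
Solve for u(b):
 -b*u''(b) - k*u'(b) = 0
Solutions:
 u(b) = C1 + b^(1 - re(k))*(C2*sin(log(b)*Abs(im(k))) + C3*cos(log(b)*im(k)))


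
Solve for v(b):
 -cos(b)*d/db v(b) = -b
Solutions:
 v(b) = C1 + Integral(b/cos(b), b)


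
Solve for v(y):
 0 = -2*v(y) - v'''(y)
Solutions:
 v(y) = C3*exp(-2^(1/3)*y) + (C1*sin(2^(1/3)*sqrt(3)*y/2) + C2*cos(2^(1/3)*sqrt(3)*y/2))*exp(2^(1/3)*y/2)


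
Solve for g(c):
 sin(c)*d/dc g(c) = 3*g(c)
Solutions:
 g(c) = C1*(cos(c) - 1)^(3/2)/(cos(c) + 1)^(3/2)


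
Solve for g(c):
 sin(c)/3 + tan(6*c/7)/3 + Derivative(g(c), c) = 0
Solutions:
 g(c) = C1 + 7*log(cos(6*c/7))/18 + cos(c)/3


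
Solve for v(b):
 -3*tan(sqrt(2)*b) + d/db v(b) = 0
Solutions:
 v(b) = C1 - 3*sqrt(2)*log(cos(sqrt(2)*b))/2


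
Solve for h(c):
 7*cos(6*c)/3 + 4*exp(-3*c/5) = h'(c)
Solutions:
 h(c) = C1 + 7*sin(6*c)/18 - 20*exp(-3*c/5)/3


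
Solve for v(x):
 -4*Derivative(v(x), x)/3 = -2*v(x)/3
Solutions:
 v(x) = C1*exp(x/2)


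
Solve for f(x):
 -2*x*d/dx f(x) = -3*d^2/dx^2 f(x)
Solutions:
 f(x) = C1 + C2*erfi(sqrt(3)*x/3)


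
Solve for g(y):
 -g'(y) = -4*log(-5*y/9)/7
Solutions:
 g(y) = C1 + 4*y*log(-y)/7 + 4*y*(-2*log(3) - 1 + log(5))/7


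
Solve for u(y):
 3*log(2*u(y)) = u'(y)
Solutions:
 -Integral(1/(log(_y) + log(2)), (_y, u(y)))/3 = C1 - y


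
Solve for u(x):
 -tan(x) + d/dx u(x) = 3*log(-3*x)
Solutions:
 u(x) = C1 + 3*x*log(-x) - 3*x + 3*x*log(3) - log(cos(x))


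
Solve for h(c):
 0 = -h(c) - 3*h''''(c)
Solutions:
 h(c) = (C1*sin(sqrt(2)*3^(3/4)*c/6) + C2*cos(sqrt(2)*3^(3/4)*c/6))*exp(-sqrt(2)*3^(3/4)*c/6) + (C3*sin(sqrt(2)*3^(3/4)*c/6) + C4*cos(sqrt(2)*3^(3/4)*c/6))*exp(sqrt(2)*3^(3/4)*c/6)


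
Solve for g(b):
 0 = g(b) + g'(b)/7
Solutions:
 g(b) = C1*exp(-7*b)


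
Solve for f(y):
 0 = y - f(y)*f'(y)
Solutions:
 f(y) = -sqrt(C1 + y^2)
 f(y) = sqrt(C1 + y^2)


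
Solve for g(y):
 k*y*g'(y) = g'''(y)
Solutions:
 g(y) = C1 + Integral(C2*airyai(k^(1/3)*y) + C3*airybi(k^(1/3)*y), y)


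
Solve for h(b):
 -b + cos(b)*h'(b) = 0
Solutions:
 h(b) = C1 + Integral(b/cos(b), b)


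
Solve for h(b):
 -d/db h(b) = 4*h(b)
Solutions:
 h(b) = C1*exp(-4*b)


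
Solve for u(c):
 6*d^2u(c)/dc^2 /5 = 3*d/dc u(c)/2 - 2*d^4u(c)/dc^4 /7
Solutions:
 u(c) = C1 + C2*exp(35^(1/3)*c*(-(75 + 11*sqrt(65))^(1/3) + 4*35^(1/3)/(75 + 11*sqrt(65))^(1/3))/20)*sin(sqrt(3)*35^(1/3)*c*(4*35^(1/3)/(75 + 11*sqrt(65))^(1/3) + (75 + 11*sqrt(65))^(1/3))/20) + C3*exp(35^(1/3)*c*(-(75 + 11*sqrt(65))^(1/3) + 4*35^(1/3)/(75 + 11*sqrt(65))^(1/3))/20)*cos(sqrt(3)*35^(1/3)*c*(4*35^(1/3)/(75 + 11*sqrt(65))^(1/3) + (75 + 11*sqrt(65))^(1/3))/20) + C4*exp(-35^(1/3)*c*(-(75 + 11*sqrt(65))^(1/3) + 4*35^(1/3)/(75 + 11*sqrt(65))^(1/3))/10)


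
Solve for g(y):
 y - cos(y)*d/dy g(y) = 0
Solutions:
 g(y) = C1 + Integral(y/cos(y), y)


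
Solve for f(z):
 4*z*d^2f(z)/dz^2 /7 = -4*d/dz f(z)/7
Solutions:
 f(z) = C1 + C2*log(z)


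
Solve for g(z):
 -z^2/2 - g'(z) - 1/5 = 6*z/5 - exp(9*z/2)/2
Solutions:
 g(z) = C1 - z^3/6 - 3*z^2/5 - z/5 + exp(9*z/2)/9


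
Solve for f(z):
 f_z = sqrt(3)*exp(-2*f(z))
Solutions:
 f(z) = log(-sqrt(C1 + 2*sqrt(3)*z))
 f(z) = log(C1 + 2*sqrt(3)*z)/2


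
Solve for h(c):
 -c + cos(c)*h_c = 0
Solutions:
 h(c) = C1 + Integral(c/cos(c), c)


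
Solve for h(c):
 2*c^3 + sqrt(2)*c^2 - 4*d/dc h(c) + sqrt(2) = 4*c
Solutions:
 h(c) = C1 + c^4/8 + sqrt(2)*c^3/12 - c^2/2 + sqrt(2)*c/4


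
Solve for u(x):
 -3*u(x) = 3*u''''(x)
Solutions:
 u(x) = (C1*sin(sqrt(2)*x/2) + C2*cos(sqrt(2)*x/2))*exp(-sqrt(2)*x/2) + (C3*sin(sqrt(2)*x/2) + C4*cos(sqrt(2)*x/2))*exp(sqrt(2)*x/2)


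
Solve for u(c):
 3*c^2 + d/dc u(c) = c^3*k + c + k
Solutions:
 u(c) = C1 + c^4*k/4 - c^3 + c^2/2 + c*k


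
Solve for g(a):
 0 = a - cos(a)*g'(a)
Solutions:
 g(a) = C1 + Integral(a/cos(a), a)


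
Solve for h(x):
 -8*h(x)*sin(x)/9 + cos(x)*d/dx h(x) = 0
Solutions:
 h(x) = C1/cos(x)^(8/9)


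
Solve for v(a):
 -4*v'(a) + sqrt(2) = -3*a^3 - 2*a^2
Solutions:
 v(a) = C1 + 3*a^4/16 + a^3/6 + sqrt(2)*a/4


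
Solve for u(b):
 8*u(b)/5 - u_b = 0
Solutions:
 u(b) = C1*exp(8*b/5)


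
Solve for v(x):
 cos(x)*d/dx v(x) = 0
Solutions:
 v(x) = C1


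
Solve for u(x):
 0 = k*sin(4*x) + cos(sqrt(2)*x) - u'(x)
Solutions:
 u(x) = C1 - k*cos(4*x)/4 + sqrt(2)*sin(sqrt(2)*x)/2


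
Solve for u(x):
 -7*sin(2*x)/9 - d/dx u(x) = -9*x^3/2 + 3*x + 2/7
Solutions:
 u(x) = C1 + 9*x^4/8 - 3*x^2/2 - 2*x/7 + 7*cos(2*x)/18


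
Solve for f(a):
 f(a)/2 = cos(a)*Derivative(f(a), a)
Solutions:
 f(a) = C1*(sin(a) + 1)^(1/4)/(sin(a) - 1)^(1/4)


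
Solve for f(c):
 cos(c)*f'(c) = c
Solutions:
 f(c) = C1 + Integral(c/cos(c), c)


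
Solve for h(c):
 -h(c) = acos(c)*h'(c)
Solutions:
 h(c) = C1*exp(-Integral(1/acos(c), c))


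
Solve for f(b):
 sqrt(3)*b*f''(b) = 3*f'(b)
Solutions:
 f(b) = C1 + C2*b^(1 + sqrt(3))


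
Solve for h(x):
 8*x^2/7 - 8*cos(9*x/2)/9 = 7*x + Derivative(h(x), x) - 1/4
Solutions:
 h(x) = C1 + 8*x^3/21 - 7*x^2/2 + x/4 - 16*sin(9*x/2)/81


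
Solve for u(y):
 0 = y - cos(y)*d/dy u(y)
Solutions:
 u(y) = C1 + Integral(y/cos(y), y)


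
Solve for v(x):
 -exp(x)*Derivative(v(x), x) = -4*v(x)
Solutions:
 v(x) = C1*exp(-4*exp(-x))


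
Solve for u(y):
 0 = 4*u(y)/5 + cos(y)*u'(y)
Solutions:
 u(y) = C1*(sin(y) - 1)^(2/5)/(sin(y) + 1)^(2/5)


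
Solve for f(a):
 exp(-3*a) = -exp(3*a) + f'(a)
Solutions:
 f(a) = C1 + 2*sinh(3*a)/3


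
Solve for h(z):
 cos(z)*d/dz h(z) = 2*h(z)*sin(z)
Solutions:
 h(z) = C1/cos(z)^2


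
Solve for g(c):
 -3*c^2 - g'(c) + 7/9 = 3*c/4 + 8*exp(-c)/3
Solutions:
 g(c) = C1 - c^3 - 3*c^2/8 + 7*c/9 + 8*exp(-c)/3


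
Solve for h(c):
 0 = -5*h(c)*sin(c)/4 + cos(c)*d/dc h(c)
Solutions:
 h(c) = C1/cos(c)^(5/4)


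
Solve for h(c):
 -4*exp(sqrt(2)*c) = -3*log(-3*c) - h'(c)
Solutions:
 h(c) = C1 - 3*c*log(-c) + 3*c*(1 - log(3)) + 2*sqrt(2)*exp(sqrt(2)*c)


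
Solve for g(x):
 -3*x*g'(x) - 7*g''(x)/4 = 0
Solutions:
 g(x) = C1 + C2*erf(sqrt(42)*x/7)


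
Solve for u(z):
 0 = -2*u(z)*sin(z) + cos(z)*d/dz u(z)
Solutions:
 u(z) = C1/cos(z)^2


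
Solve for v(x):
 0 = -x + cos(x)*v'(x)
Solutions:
 v(x) = C1 + Integral(x/cos(x), x)


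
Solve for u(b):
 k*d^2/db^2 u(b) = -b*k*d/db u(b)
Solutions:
 u(b) = C1 + C2*erf(sqrt(2)*b/2)


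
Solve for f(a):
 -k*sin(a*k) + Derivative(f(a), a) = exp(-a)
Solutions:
 f(a) = C1 - cos(a*k) - exp(-a)


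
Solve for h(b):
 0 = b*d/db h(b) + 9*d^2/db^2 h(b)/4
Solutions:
 h(b) = C1 + C2*erf(sqrt(2)*b/3)


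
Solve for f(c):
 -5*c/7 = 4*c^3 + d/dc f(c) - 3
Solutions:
 f(c) = C1 - c^4 - 5*c^2/14 + 3*c


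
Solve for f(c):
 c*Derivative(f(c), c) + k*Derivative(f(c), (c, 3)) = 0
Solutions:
 f(c) = C1 + Integral(C2*airyai(c*(-1/k)^(1/3)) + C3*airybi(c*(-1/k)^(1/3)), c)


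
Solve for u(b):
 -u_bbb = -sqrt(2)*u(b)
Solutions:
 u(b) = C3*exp(2^(1/6)*b) + (C1*sin(2^(1/6)*sqrt(3)*b/2) + C2*cos(2^(1/6)*sqrt(3)*b/2))*exp(-2^(1/6)*b/2)


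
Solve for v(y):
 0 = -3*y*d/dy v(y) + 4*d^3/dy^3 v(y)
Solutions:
 v(y) = C1 + Integral(C2*airyai(6^(1/3)*y/2) + C3*airybi(6^(1/3)*y/2), y)


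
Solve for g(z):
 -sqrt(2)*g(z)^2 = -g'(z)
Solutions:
 g(z) = -1/(C1 + sqrt(2)*z)


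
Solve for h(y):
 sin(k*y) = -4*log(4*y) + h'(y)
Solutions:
 h(y) = C1 + 4*y*log(y) - 4*y + 8*y*log(2) + Piecewise((-cos(k*y)/k, Ne(k, 0)), (0, True))


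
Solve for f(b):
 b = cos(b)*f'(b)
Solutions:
 f(b) = C1 + Integral(b/cos(b), b)


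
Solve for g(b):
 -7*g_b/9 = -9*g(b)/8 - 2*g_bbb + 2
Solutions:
 g(b) = C1*exp(6^(1/3)*b*(28*6^(1/3)/(sqrt(4651257) + 2187)^(1/3) + (sqrt(4651257) + 2187)^(1/3))/72)*sin(2^(1/3)*3^(1/6)*b*(-3^(2/3)*(sqrt(4651257) + 2187)^(1/3) + 84*2^(1/3)/(sqrt(4651257) + 2187)^(1/3))/72) + C2*exp(6^(1/3)*b*(28*6^(1/3)/(sqrt(4651257) + 2187)^(1/3) + (sqrt(4651257) + 2187)^(1/3))/72)*cos(2^(1/3)*3^(1/6)*b*(-3^(2/3)*(sqrt(4651257) + 2187)^(1/3) + 84*2^(1/3)/(sqrt(4651257) + 2187)^(1/3))/72) + C3*exp(-6^(1/3)*b*(28*6^(1/3)/(sqrt(4651257) + 2187)^(1/3) + (sqrt(4651257) + 2187)^(1/3))/36) + 16/9


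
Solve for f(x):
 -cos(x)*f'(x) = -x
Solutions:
 f(x) = C1 + Integral(x/cos(x), x)


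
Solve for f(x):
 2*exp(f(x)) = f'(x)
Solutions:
 f(x) = log(-1/(C1 + 2*x))


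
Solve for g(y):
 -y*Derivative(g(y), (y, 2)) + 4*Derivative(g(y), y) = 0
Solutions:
 g(y) = C1 + C2*y^5


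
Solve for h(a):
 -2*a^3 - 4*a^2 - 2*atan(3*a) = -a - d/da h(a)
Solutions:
 h(a) = C1 + a^4/2 + 4*a^3/3 - a^2/2 + 2*a*atan(3*a) - log(9*a^2 + 1)/3


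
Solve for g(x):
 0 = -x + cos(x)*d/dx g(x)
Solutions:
 g(x) = C1 + Integral(x/cos(x), x)


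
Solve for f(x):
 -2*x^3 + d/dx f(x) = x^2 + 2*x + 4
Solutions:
 f(x) = C1 + x^4/2 + x^3/3 + x^2 + 4*x


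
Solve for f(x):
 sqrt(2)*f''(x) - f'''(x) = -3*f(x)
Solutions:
 f(x) = C1*exp(x*(-2^(2/3)*(4*sqrt(2) + 81 + sqrt(-32 + (4*sqrt(2) + 81)^2))^(1/3) - 4*2^(1/3)/(4*sqrt(2) + 81 + sqrt(-32 + (4*sqrt(2) + 81)^2))^(1/3) + 4*sqrt(2))/12)*sin(2^(1/3)*sqrt(3)*x*(-2^(1/3)*(4*sqrt(2) + 81 + sqrt(-32 + 729*(-3 - 4*sqrt(2)/27)^2))^(1/3) + 4/(4*sqrt(2) + 81 + sqrt(-32 + 729*(-3 - 4*sqrt(2)/27)^2))^(1/3))/12) + C2*exp(x*(-2^(2/3)*(4*sqrt(2) + 81 + sqrt(-32 + (4*sqrt(2) + 81)^2))^(1/3) - 4*2^(1/3)/(4*sqrt(2) + 81 + sqrt(-32 + (4*sqrt(2) + 81)^2))^(1/3) + 4*sqrt(2))/12)*cos(2^(1/3)*sqrt(3)*x*(-2^(1/3)*(4*sqrt(2) + 81 + sqrt(-32 + 729*(-3 - 4*sqrt(2)/27)^2))^(1/3) + 4/(4*sqrt(2) + 81 + sqrt(-32 + 729*(-3 - 4*sqrt(2)/27)^2))^(1/3))/12) + C3*exp(x*(4*2^(1/3)/(4*sqrt(2) + 81 + sqrt(-32 + (4*sqrt(2) + 81)^2))^(1/3) + 2*sqrt(2) + 2^(2/3)*(4*sqrt(2) + 81 + sqrt(-32 + (4*sqrt(2) + 81)^2))^(1/3))/6)


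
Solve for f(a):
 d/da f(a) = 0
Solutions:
 f(a) = C1


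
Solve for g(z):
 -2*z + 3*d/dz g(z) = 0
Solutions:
 g(z) = C1 + z^2/3


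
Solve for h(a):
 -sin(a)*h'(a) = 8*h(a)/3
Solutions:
 h(a) = C1*(cos(a) + 1)^(4/3)/(cos(a) - 1)^(4/3)


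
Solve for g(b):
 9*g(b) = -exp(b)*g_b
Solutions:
 g(b) = C1*exp(9*exp(-b))


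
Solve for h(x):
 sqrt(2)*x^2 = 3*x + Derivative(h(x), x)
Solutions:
 h(x) = C1 + sqrt(2)*x^3/3 - 3*x^2/2


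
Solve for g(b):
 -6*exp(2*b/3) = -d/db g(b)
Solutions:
 g(b) = C1 + 9*exp(2*b/3)


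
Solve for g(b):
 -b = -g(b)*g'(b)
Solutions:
 g(b) = -sqrt(C1 + b^2)
 g(b) = sqrt(C1 + b^2)


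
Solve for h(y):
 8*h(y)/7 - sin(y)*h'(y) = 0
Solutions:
 h(y) = C1*(cos(y) - 1)^(4/7)/(cos(y) + 1)^(4/7)


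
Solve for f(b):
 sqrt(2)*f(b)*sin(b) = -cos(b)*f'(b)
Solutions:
 f(b) = C1*cos(b)^(sqrt(2))


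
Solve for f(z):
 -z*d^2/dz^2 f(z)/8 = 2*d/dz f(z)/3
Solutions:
 f(z) = C1 + C2/z^(13/3)


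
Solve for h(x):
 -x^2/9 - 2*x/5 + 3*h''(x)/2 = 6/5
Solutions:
 h(x) = C1 + C2*x + x^4/162 + 2*x^3/45 + 2*x^2/5


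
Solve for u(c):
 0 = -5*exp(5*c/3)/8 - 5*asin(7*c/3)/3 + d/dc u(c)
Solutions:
 u(c) = C1 + 5*c*asin(7*c/3)/3 + 5*sqrt(9 - 49*c^2)/21 + 3*exp(5*c/3)/8


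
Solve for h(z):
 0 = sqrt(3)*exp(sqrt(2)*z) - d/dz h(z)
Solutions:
 h(z) = C1 + sqrt(6)*exp(sqrt(2)*z)/2


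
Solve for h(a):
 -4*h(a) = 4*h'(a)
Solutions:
 h(a) = C1*exp(-a)


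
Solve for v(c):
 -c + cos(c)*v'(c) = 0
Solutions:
 v(c) = C1 + Integral(c/cos(c), c)


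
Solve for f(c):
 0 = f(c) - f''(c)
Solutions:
 f(c) = C1*exp(-c) + C2*exp(c)


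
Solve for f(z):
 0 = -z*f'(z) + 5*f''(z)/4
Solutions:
 f(z) = C1 + C2*erfi(sqrt(10)*z/5)


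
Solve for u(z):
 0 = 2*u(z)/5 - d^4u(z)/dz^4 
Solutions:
 u(z) = C1*exp(-2^(1/4)*5^(3/4)*z/5) + C2*exp(2^(1/4)*5^(3/4)*z/5) + C3*sin(2^(1/4)*5^(3/4)*z/5) + C4*cos(2^(1/4)*5^(3/4)*z/5)


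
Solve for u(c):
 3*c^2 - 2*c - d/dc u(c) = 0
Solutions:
 u(c) = C1 + c^3 - c^2


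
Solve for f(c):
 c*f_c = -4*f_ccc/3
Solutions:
 f(c) = C1 + Integral(C2*airyai(-6^(1/3)*c/2) + C3*airybi(-6^(1/3)*c/2), c)


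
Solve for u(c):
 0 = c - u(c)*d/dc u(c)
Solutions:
 u(c) = -sqrt(C1 + c^2)
 u(c) = sqrt(C1 + c^2)


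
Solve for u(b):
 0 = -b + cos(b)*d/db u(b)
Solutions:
 u(b) = C1 + Integral(b/cos(b), b)


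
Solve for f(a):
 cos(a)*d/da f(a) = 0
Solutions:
 f(a) = C1


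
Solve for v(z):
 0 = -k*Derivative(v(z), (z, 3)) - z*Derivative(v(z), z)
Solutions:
 v(z) = C1 + Integral(C2*airyai(z*(-1/k)^(1/3)) + C3*airybi(z*(-1/k)^(1/3)), z)


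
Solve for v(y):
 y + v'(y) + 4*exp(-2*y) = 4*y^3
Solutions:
 v(y) = C1 + y^4 - y^2/2 + 2*exp(-2*y)


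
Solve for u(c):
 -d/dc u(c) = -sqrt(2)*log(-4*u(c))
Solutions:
 -sqrt(2)*Integral(1/(log(-_y) + 2*log(2)), (_y, u(c)))/2 = C1 - c


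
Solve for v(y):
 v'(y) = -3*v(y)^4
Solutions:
 v(y) = (-3^(2/3) - 3*3^(1/6)*I)*(1/(C1 + 3*y))^(1/3)/6
 v(y) = (-3^(2/3) + 3*3^(1/6)*I)*(1/(C1 + 3*y))^(1/3)/6
 v(y) = (1/(C1 + 9*y))^(1/3)


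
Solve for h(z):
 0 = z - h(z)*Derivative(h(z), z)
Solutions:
 h(z) = -sqrt(C1 + z^2)
 h(z) = sqrt(C1 + z^2)


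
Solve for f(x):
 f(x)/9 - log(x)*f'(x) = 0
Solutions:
 f(x) = C1*exp(li(x)/9)


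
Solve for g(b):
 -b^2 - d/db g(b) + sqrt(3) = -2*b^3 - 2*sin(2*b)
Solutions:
 g(b) = C1 + b^4/2 - b^3/3 + sqrt(3)*b - cos(2*b)


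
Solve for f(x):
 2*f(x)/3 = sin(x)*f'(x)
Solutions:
 f(x) = C1*(cos(x) - 1)^(1/3)/(cos(x) + 1)^(1/3)


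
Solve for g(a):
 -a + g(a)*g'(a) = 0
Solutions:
 g(a) = -sqrt(C1 + a^2)
 g(a) = sqrt(C1 + a^2)


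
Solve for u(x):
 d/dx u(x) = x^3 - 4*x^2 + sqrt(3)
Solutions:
 u(x) = C1 + x^4/4 - 4*x^3/3 + sqrt(3)*x


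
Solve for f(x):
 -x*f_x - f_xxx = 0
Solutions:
 f(x) = C1 + Integral(C2*airyai(-x) + C3*airybi(-x), x)


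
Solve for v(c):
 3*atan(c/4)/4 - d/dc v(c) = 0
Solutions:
 v(c) = C1 + 3*c*atan(c/4)/4 - 3*log(c^2 + 16)/2


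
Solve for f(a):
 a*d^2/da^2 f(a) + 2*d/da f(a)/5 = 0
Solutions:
 f(a) = C1 + C2*a^(3/5)


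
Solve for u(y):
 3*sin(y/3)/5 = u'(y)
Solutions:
 u(y) = C1 - 9*cos(y/3)/5


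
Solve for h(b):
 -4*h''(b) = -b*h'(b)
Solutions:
 h(b) = C1 + C2*erfi(sqrt(2)*b/4)


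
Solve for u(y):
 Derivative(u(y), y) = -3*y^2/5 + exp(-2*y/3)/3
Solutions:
 u(y) = C1 - y^3/5 - exp(-2*y/3)/2


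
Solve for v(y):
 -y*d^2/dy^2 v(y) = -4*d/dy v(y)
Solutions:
 v(y) = C1 + C2*y^5


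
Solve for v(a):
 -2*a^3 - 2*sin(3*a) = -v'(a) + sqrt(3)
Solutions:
 v(a) = C1 + a^4/2 + sqrt(3)*a - 2*cos(3*a)/3


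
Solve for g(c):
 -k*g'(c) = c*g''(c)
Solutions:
 g(c) = C1 + c^(1 - re(k))*(C2*sin(log(c)*Abs(im(k))) + C3*cos(log(c)*im(k)))


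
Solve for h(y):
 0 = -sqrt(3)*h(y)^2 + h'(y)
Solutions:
 h(y) = -1/(C1 + sqrt(3)*y)


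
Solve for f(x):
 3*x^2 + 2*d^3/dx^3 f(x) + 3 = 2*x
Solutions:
 f(x) = C1 + C2*x + C3*x^2 - x^5/40 + x^4/24 - x^3/4


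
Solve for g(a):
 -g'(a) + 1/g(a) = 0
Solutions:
 g(a) = -sqrt(C1 + 2*a)
 g(a) = sqrt(C1 + 2*a)


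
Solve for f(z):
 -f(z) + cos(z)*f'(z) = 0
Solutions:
 f(z) = C1*sqrt(sin(z) + 1)/sqrt(sin(z) - 1)


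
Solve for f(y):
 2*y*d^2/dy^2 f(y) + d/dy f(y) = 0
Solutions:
 f(y) = C1 + C2*sqrt(y)


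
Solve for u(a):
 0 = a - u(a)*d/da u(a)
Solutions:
 u(a) = -sqrt(C1 + a^2)
 u(a) = sqrt(C1 + a^2)


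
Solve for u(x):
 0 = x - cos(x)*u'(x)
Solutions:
 u(x) = C1 + Integral(x/cos(x), x)


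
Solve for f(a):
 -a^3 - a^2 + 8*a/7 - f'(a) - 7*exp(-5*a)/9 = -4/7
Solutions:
 f(a) = C1 - a^4/4 - a^3/3 + 4*a^2/7 + 4*a/7 + 7*exp(-5*a)/45


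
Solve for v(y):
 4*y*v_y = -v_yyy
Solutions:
 v(y) = C1 + Integral(C2*airyai(-2^(2/3)*y) + C3*airybi(-2^(2/3)*y), y)


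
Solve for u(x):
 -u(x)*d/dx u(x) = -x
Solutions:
 u(x) = -sqrt(C1 + x^2)
 u(x) = sqrt(C1 + x^2)


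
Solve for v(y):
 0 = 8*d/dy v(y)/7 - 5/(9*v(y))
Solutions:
 v(y) = -sqrt(C1 + 35*y)/6
 v(y) = sqrt(C1 + 35*y)/6


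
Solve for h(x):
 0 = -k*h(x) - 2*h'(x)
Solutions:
 h(x) = C1*exp(-k*x/2)


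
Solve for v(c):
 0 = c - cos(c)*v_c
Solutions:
 v(c) = C1 + Integral(c/cos(c), c)


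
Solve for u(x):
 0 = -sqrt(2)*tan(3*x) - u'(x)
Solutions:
 u(x) = C1 + sqrt(2)*log(cos(3*x))/3


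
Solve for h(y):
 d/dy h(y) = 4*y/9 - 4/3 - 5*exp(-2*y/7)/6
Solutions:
 h(y) = C1 + 2*y^2/9 - 4*y/3 + 35*exp(-2*y/7)/12


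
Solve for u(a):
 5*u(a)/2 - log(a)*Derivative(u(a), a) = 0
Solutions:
 u(a) = C1*exp(5*li(a)/2)


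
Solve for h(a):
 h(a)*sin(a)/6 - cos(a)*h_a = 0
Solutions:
 h(a) = C1/cos(a)^(1/6)


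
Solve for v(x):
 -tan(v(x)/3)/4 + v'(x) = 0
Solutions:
 v(x) = -3*asin(C1*exp(x/12)) + 3*pi
 v(x) = 3*asin(C1*exp(x/12))


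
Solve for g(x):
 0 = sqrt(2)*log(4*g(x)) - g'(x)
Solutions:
 -sqrt(2)*Integral(1/(log(_y) + 2*log(2)), (_y, g(x)))/2 = C1 - x


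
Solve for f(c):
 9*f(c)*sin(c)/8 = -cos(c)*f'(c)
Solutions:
 f(c) = C1*cos(c)^(9/8)


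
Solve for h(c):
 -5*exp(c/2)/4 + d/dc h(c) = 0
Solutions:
 h(c) = C1 + 5*exp(c/2)/2


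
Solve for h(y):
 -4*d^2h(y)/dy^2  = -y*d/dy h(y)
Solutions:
 h(y) = C1 + C2*erfi(sqrt(2)*y/4)


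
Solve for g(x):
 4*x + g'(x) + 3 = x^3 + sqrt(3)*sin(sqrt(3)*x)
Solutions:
 g(x) = C1 + x^4/4 - 2*x^2 - 3*x - cos(sqrt(3)*x)


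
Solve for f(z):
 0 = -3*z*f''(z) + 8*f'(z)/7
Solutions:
 f(z) = C1 + C2*z^(29/21)


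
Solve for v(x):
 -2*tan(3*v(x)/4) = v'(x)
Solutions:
 v(x) = -4*asin(C1*exp(-3*x/2))/3 + 4*pi/3
 v(x) = 4*asin(C1*exp(-3*x/2))/3


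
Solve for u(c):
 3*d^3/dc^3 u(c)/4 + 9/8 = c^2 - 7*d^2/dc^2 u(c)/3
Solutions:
 u(c) = C1 + C2*c + C3*exp(-28*c/9) + c^4/28 - 9*c^3/196 - 135*c^2/686


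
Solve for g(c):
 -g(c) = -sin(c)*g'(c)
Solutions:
 g(c) = C1*sqrt(cos(c) - 1)/sqrt(cos(c) + 1)


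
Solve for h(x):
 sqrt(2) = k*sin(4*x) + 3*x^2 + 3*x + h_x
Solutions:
 h(x) = C1 + k*cos(4*x)/4 - x^3 - 3*x^2/2 + sqrt(2)*x


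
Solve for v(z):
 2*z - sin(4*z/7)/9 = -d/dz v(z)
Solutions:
 v(z) = C1 - z^2 - 7*cos(4*z/7)/36


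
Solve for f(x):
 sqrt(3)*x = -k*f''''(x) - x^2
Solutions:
 f(x) = C1 + C2*x + C3*x^2 + C4*x^3 - x^6/(360*k) - sqrt(3)*x^5/(120*k)


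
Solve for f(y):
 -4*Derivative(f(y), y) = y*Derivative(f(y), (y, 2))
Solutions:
 f(y) = C1 + C2/y^3


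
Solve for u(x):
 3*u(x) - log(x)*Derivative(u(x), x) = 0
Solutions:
 u(x) = C1*exp(3*li(x))


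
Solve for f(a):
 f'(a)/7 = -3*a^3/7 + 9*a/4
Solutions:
 f(a) = C1 - 3*a^4/4 + 63*a^2/8


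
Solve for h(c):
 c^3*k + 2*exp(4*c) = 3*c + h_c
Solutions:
 h(c) = C1 + c^4*k/4 - 3*c^2/2 + exp(4*c)/2


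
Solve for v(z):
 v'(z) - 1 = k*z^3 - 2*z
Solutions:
 v(z) = C1 + k*z^4/4 - z^2 + z


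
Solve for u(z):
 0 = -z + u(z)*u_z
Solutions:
 u(z) = -sqrt(C1 + z^2)
 u(z) = sqrt(C1 + z^2)


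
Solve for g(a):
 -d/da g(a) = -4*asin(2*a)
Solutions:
 g(a) = C1 + 4*a*asin(2*a) + 2*sqrt(1 - 4*a^2)


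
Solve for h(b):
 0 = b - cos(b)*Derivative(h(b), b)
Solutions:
 h(b) = C1 + Integral(b/cos(b), b)


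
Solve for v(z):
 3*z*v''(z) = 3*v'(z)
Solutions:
 v(z) = C1 + C2*z^2


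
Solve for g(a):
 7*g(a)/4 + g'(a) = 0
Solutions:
 g(a) = C1*exp(-7*a/4)


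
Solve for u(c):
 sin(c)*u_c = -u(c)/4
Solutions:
 u(c) = C1*(cos(c) + 1)^(1/8)/(cos(c) - 1)^(1/8)


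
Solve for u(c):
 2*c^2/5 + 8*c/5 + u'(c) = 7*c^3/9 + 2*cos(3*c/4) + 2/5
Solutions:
 u(c) = C1 + 7*c^4/36 - 2*c^3/15 - 4*c^2/5 + 2*c/5 + 8*sin(3*c/4)/3


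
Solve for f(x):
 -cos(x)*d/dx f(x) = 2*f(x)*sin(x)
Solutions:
 f(x) = C1*cos(x)^2


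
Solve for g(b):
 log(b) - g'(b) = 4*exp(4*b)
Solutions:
 g(b) = C1 + b*log(b) - b - exp(4*b)


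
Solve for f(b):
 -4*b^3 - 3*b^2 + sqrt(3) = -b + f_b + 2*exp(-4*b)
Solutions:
 f(b) = C1 - b^4 - b^3 + b^2/2 + sqrt(3)*b + exp(-4*b)/2


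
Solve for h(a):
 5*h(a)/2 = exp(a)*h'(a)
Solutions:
 h(a) = C1*exp(-5*exp(-a)/2)


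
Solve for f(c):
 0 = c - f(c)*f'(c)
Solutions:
 f(c) = -sqrt(C1 + c^2)
 f(c) = sqrt(C1 + c^2)


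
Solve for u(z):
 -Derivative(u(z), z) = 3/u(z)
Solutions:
 u(z) = -sqrt(C1 - 6*z)
 u(z) = sqrt(C1 - 6*z)


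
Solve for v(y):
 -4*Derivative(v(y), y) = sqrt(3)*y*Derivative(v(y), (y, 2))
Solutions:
 v(y) = C1 + C2*y^(1 - 4*sqrt(3)/3)


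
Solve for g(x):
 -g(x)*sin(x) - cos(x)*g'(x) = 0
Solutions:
 g(x) = C1*cos(x)


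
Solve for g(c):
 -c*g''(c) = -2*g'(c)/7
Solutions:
 g(c) = C1 + C2*c^(9/7)


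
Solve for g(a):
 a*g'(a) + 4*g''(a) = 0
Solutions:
 g(a) = C1 + C2*erf(sqrt(2)*a/4)


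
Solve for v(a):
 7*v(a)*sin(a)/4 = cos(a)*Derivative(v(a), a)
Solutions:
 v(a) = C1/cos(a)^(7/4)


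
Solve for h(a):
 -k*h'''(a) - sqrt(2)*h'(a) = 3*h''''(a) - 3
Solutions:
 h(a) = C1 + C2*exp(-a*(2*2^(1/3)*k^2/(2*k^3 + sqrt(-4*k^6 + (2*k^3 + 243*sqrt(2))^2) + 243*sqrt(2))^(1/3) + 2*k + 2^(2/3)*(2*k^3 + sqrt(-4*k^6 + (2*k^3 + 243*sqrt(2))^2) + 243*sqrt(2))^(1/3))/18) + C3*exp(a*(-8*2^(1/3)*k^2/((-1 + sqrt(3)*I)*(2*k^3 + sqrt(-4*k^6 + (2*k^3 + 243*sqrt(2))^2) + 243*sqrt(2))^(1/3)) - 4*k + 2^(2/3)*(2*k^3 + sqrt(-4*k^6 + (2*k^3 + 243*sqrt(2))^2) + 243*sqrt(2))^(1/3) - 2^(2/3)*sqrt(3)*I*(2*k^3 + sqrt(-4*k^6 + (2*k^3 + 243*sqrt(2))^2) + 243*sqrt(2))^(1/3))/36) + C4*exp(a*(8*2^(1/3)*k^2/((1 + sqrt(3)*I)*(2*k^3 + sqrt(-4*k^6 + (2*k^3 + 243*sqrt(2))^2) + 243*sqrt(2))^(1/3)) - 4*k + 2^(2/3)*(2*k^3 + sqrt(-4*k^6 + (2*k^3 + 243*sqrt(2))^2) + 243*sqrt(2))^(1/3) + 2^(2/3)*sqrt(3)*I*(2*k^3 + sqrt(-4*k^6 + (2*k^3 + 243*sqrt(2))^2) + 243*sqrt(2))^(1/3))/36) + 3*sqrt(2)*a/2


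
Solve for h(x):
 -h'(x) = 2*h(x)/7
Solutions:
 h(x) = C1*exp(-2*x/7)


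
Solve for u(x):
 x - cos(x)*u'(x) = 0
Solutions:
 u(x) = C1 + Integral(x/cos(x), x)


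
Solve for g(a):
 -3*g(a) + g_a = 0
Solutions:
 g(a) = C1*exp(3*a)


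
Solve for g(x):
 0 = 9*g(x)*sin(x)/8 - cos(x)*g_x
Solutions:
 g(x) = C1/cos(x)^(9/8)


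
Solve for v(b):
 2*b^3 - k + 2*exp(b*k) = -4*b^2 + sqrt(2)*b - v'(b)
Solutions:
 v(b) = C1 - b^4/2 - 4*b^3/3 + sqrt(2)*b^2/2 + b*k - 2*exp(b*k)/k


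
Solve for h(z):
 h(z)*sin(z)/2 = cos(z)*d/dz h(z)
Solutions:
 h(z) = C1/sqrt(cos(z))


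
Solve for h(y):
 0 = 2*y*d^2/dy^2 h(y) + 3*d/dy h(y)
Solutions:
 h(y) = C1 + C2/sqrt(y)


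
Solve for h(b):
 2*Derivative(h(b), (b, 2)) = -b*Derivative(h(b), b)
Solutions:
 h(b) = C1 + C2*erf(b/2)


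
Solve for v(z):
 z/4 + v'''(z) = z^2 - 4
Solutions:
 v(z) = C1 + C2*z + C3*z^2 + z^5/60 - z^4/96 - 2*z^3/3


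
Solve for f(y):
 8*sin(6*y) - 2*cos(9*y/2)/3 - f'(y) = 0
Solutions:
 f(y) = C1 - 4*sin(9*y/2)/27 - 4*cos(6*y)/3


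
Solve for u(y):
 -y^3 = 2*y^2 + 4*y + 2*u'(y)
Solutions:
 u(y) = C1 - y^4/8 - y^3/3 - y^2


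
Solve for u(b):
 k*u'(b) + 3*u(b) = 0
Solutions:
 u(b) = C1*exp(-3*b/k)


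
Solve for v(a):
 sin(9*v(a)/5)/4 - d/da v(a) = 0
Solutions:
 -a/4 + 5*log(cos(9*v(a)/5) - 1)/18 - 5*log(cos(9*v(a)/5) + 1)/18 = C1


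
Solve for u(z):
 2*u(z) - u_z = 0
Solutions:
 u(z) = C1*exp(2*z)


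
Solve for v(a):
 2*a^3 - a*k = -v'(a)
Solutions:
 v(a) = C1 - a^4/2 + a^2*k/2


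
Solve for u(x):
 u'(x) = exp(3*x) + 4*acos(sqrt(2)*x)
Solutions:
 u(x) = C1 + 4*x*acos(sqrt(2)*x) - 2*sqrt(2)*sqrt(1 - 2*x^2) + exp(3*x)/3


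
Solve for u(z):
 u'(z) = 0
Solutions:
 u(z) = C1


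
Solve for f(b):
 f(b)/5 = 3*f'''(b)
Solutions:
 f(b) = C3*exp(15^(2/3)*b/15) + (C1*sin(3^(1/6)*5^(2/3)*b/10) + C2*cos(3^(1/6)*5^(2/3)*b/10))*exp(-15^(2/3)*b/30)


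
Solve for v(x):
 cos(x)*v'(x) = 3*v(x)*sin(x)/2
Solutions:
 v(x) = C1/cos(x)^(3/2)


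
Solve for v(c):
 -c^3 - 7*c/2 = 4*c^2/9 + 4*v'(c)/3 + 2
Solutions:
 v(c) = C1 - 3*c^4/16 - c^3/9 - 21*c^2/16 - 3*c/2


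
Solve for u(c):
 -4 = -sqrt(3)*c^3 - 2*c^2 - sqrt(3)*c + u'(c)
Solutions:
 u(c) = C1 + sqrt(3)*c^4/4 + 2*c^3/3 + sqrt(3)*c^2/2 - 4*c


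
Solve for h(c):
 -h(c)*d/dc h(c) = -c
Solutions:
 h(c) = -sqrt(C1 + c^2)
 h(c) = sqrt(C1 + c^2)


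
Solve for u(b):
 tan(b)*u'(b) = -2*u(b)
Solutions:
 u(b) = C1/sin(b)^2


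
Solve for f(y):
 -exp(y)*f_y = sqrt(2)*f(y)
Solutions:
 f(y) = C1*exp(sqrt(2)*exp(-y))


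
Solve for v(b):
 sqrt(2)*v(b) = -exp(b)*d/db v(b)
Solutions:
 v(b) = C1*exp(sqrt(2)*exp(-b))


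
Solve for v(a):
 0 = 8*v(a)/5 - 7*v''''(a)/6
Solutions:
 v(a) = C1*exp(-2*3^(1/4)*35^(3/4)*a/35) + C2*exp(2*3^(1/4)*35^(3/4)*a/35) + C3*sin(2*3^(1/4)*35^(3/4)*a/35) + C4*cos(2*3^(1/4)*35^(3/4)*a/35)


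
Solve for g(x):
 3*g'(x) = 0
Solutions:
 g(x) = C1


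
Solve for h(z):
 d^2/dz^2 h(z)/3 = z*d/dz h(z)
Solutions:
 h(z) = C1 + C2*erfi(sqrt(6)*z/2)


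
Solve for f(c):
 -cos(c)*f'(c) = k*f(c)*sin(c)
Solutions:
 f(c) = C1*exp(k*log(cos(c)))


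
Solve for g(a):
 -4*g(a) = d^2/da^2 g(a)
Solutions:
 g(a) = C1*sin(2*a) + C2*cos(2*a)


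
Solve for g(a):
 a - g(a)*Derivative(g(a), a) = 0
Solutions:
 g(a) = -sqrt(C1 + a^2)
 g(a) = sqrt(C1 + a^2)


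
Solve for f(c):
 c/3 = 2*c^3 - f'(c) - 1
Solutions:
 f(c) = C1 + c^4/2 - c^2/6 - c


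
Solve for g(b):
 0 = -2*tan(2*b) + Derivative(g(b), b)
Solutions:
 g(b) = C1 - log(cos(2*b))


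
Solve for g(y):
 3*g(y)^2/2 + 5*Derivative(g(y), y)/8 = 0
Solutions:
 g(y) = 5/(C1 + 12*y)


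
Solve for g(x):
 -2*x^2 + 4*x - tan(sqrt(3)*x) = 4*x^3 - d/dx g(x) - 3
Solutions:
 g(x) = C1 + x^4 + 2*x^3/3 - 2*x^2 - 3*x - sqrt(3)*log(cos(sqrt(3)*x))/3


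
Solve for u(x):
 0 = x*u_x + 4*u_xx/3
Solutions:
 u(x) = C1 + C2*erf(sqrt(6)*x/4)


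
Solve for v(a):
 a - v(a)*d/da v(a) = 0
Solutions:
 v(a) = -sqrt(C1 + a^2)
 v(a) = sqrt(C1 + a^2)


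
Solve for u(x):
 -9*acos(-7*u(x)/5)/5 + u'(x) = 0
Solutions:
 Integral(1/acos(-7*_y/5), (_y, u(x))) = C1 + 9*x/5


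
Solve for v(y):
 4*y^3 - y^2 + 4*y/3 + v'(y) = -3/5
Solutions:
 v(y) = C1 - y^4 + y^3/3 - 2*y^2/3 - 3*y/5


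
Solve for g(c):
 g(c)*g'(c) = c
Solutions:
 g(c) = -sqrt(C1 + c^2)
 g(c) = sqrt(C1 + c^2)


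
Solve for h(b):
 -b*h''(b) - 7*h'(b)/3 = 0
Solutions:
 h(b) = C1 + C2/b^(4/3)


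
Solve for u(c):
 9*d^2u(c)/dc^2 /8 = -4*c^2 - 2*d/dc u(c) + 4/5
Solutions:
 u(c) = C1 + C2*exp(-16*c/9) - 2*c^3/3 + 9*c^2/8 - 277*c/320


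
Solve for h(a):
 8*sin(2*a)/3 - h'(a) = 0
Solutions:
 h(a) = C1 - 4*cos(2*a)/3


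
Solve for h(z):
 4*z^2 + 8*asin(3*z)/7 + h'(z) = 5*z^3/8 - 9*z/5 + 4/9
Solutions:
 h(z) = C1 + 5*z^4/32 - 4*z^3/3 - 9*z^2/10 - 8*z*asin(3*z)/7 + 4*z/9 - 8*sqrt(1 - 9*z^2)/21


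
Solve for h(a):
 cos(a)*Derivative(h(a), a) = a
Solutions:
 h(a) = C1 + Integral(a/cos(a), a)


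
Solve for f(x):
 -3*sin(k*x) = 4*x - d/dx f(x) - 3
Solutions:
 f(x) = C1 + 2*x^2 - 3*x - 3*cos(k*x)/k


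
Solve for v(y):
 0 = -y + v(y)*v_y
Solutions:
 v(y) = -sqrt(C1 + y^2)
 v(y) = sqrt(C1 + y^2)


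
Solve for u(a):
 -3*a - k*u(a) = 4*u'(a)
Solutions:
 u(a) = C1*exp(-a*k/4) - 3*a/k + 12/k^2


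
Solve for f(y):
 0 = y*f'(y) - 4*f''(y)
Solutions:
 f(y) = C1 + C2*erfi(sqrt(2)*y/4)


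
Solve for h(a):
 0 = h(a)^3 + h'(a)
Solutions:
 h(a) = -sqrt(2)*sqrt(-1/(C1 - a))/2
 h(a) = sqrt(2)*sqrt(-1/(C1 - a))/2


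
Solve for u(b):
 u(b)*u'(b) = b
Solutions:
 u(b) = -sqrt(C1 + b^2)
 u(b) = sqrt(C1 + b^2)


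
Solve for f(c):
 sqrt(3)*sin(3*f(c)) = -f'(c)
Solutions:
 f(c) = -acos((-C1 - exp(6*sqrt(3)*c))/(C1 - exp(6*sqrt(3)*c)))/3 + 2*pi/3
 f(c) = acos((-C1 - exp(6*sqrt(3)*c))/(C1 - exp(6*sqrt(3)*c)))/3


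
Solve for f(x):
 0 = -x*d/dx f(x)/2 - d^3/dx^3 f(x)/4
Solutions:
 f(x) = C1 + Integral(C2*airyai(-2^(1/3)*x) + C3*airybi(-2^(1/3)*x), x)


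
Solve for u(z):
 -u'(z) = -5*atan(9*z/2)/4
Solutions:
 u(z) = C1 + 5*z*atan(9*z/2)/4 - 5*log(81*z^2 + 4)/36


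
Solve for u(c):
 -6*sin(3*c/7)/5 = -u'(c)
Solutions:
 u(c) = C1 - 14*cos(3*c/7)/5


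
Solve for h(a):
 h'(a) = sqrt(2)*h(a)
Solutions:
 h(a) = C1*exp(sqrt(2)*a)


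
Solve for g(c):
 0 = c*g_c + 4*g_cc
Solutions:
 g(c) = C1 + C2*erf(sqrt(2)*c/4)


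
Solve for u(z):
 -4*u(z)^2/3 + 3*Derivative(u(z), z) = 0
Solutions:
 u(z) = -9/(C1 + 4*z)


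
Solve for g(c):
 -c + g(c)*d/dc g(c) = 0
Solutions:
 g(c) = -sqrt(C1 + c^2)
 g(c) = sqrt(C1 + c^2)


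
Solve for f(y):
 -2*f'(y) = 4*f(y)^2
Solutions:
 f(y) = 1/(C1 + 2*y)


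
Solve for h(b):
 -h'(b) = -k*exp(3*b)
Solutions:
 h(b) = C1 + k*exp(3*b)/3


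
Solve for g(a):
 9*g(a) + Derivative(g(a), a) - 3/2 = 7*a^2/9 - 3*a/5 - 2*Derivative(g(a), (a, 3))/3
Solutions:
 g(a) = C1*exp(-2^(1/3)*a*(-(27 + sqrt(731))^(1/3) + 2^(1/3)/(27 + sqrt(731))^(1/3))/4)*sin(2^(1/3)*sqrt(3)*a*(2^(1/3)/(27 + sqrt(731))^(1/3) + (27 + sqrt(731))^(1/3))/4) + C2*exp(-2^(1/3)*a*(-(27 + sqrt(731))^(1/3) + 2^(1/3)/(27 + sqrt(731))^(1/3))/4)*cos(2^(1/3)*sqrt(3)*a*(2^(1/3)/(27 + sqrt(731))^(1/3) + (27 + sqrt(731))^(1/3))/4) + C3*exp(2^(1/3)*a*(-(27 + sqrt(731))^(1/3) + 2^(1/3)/(27 + sqrt(731))^(1/3))/2) + 7*a^2/81 - 313*a/3645 + 11561/65610


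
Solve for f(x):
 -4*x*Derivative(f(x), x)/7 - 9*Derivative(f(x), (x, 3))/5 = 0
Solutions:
 f(x) = C1 + Integral(C2*airyai(-2940^(1/3)*x/21) + C3*airybi(-2940^(1/3)*x/21), x)


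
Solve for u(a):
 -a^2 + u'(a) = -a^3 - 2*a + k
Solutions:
 u(a) = C1 - a^4/4 + a^3/3 - a^2 + a*k


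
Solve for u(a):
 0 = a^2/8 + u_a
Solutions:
 u(a) = C1 - a^3/24


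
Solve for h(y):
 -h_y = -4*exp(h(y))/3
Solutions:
 h(y) = log(-1/(C1 + 4*y)) + log(3)


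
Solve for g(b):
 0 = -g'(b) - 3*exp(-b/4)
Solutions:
 g(b) = C1 + 12*exp(-b/4)


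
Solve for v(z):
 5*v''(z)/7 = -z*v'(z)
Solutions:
 v(z) = C1 + C2*erf(sqrt(70)*z/10)


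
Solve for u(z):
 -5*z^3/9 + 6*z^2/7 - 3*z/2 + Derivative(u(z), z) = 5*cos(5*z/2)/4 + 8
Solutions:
 u(z) = C1 + 5*z^4/36 - 2*z^3/7 + 3*z^2/4 + 8*z + sin(5*z/2)/2


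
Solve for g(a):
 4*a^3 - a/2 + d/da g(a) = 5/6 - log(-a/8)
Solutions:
 g(a) = C1 - a^4 + a^2/4 - a*log(-a) + a*(11/6 + 3*log(2))


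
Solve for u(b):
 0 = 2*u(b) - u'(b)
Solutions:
 u(b) = C1*exp(2*b)


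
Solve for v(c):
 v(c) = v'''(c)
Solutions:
 v(c) = C3*exp(c) + (C1*sin(sqrt(3)*c/2) + C2*cos(sqrt(3)*c/2))*exp(-c/2)


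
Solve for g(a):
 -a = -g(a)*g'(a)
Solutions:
 g(a) = -sqrt(C1 + a^2)
 g(a) = sqrt(C1 + a^2)


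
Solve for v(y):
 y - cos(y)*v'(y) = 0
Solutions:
 v(y) = C1 + Integral(y/cos(y), y)


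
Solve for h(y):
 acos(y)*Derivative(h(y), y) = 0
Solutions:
 h(y) = C1


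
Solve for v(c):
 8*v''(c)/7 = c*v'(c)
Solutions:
 v(c) = C1 + C2*erfi(sqrt(7)*c/4)


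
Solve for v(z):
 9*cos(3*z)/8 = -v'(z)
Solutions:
 v(z) = C1 - 3*sin(3*z)/8


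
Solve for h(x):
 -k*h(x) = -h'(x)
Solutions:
 h(x) = C1*exp(k*x)


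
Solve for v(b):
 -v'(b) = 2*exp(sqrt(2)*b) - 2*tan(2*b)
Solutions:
 v(b) = C1 - sqrt(2)*exp(sqrt(2)*b) - log(cos(2*b))


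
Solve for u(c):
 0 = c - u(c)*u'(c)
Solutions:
 u(c) = -sqrt(C1 + c^2)
 u(c) = sqrt(C1 + c^2)


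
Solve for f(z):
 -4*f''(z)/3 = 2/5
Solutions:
 f(z) = C1 + C2*z - 3*z^2/20


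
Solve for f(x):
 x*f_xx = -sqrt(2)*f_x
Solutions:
 f(x) = C1 + C2*x^(1 - sqrt(2))


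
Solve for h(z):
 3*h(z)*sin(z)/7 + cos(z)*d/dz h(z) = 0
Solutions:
 h(z) = C1*cos(z)^(3/7)


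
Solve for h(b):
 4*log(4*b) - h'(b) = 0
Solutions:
 h(b) = C1 + 4*b*log(b) - 4*b + b*log(256)


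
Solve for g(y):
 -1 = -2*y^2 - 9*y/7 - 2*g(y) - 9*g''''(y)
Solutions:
 g(y) = -y^2 - 9*y/14 + (C1*sin(2^(3/4)*sqrt(3)*y/6) + C2*cos(2^(3/4)*sqrt(3)*y/6))*exp(-2^(3/4)*sqrt(3)*y/6) + (C3*sin(2^(3/4)*sqrt(3)*y/6) + C4*cos(2^(3/4)*sqrt(3)*y/6))*exp(2^(3/4)*sqrt(3)*y/6) + 1/2


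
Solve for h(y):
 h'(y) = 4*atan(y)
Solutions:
 h(y) = C1 + 4*y*atan(y) - 2*log(y^2 + 1)


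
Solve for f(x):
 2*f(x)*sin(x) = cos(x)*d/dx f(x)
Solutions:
 f(x) = C1/cos(x)^2


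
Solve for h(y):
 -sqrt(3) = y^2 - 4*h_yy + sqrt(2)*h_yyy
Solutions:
 h(y) = C1 + C2*y + C3*exp(2*sqrt(2)*y) + y^4/48 + sqrt(2)*y^3/48 + y^2*(1 + 4*sqrt(3))/32


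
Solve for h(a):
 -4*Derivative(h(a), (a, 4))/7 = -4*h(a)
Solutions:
 h(a) = C1*exp(-7^(1/4)*a) + C2*exp(7^(1/4)*a) + C3*sin(7^(1/4)*a) + C4*cos(7^(1/4)*a)


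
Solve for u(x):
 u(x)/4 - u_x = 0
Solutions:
 u(x) = C1*exp(x/4)


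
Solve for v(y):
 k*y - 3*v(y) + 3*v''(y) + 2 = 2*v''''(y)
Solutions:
 v(y) = k*y/3 + (C1*sin(2^(3/4)*3^(1/4)*y*sin(atan(sqrt(15)/3)/2)/2) + C2*cos(2^(3/4)*3^(1/4)*y*sin(atan(sqrt(15)/3)/2)/2))*exp(-2^(3/4)*3^(1/4)*y*cos(atan(sqrt(15)/3)/2)/2) + (C3*sin(2^(3/4)*3^(1/4)*y*sin(atan(sqrt(15)/3)/2)/2) + C4*cos(2^(3/4)*3^(1/4)*y*sin(atan(sqrt(15)/3)/2)/2))*exp(2^(3/4)*3^(1/4)*y*cos(atan(sqrt(15)/3)/2)/2) + 2/3


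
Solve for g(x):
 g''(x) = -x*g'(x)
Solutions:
 g(x) = C1 + C2*erf(sqrt(2)*x/2)


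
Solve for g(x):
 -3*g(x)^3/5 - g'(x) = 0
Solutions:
 g(x) = -sqrt(10)*sqrt(-1/(C1 - 3*x))/2
 g(x) = sqrt(10)*sqrt(-1/(C1 - 3*x))/2


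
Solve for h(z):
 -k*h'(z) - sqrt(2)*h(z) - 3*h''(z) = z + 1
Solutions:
 h(z) = C1*exp(z*(-k + sqrt(k^2 - 12*sqrt(2)))/6) + C2*exp(-z*(k + sqrt(k^2 - 12*sqrt(2)))/6) + k/2 - sqrt(2)*z/2 - sqrt(2)/2


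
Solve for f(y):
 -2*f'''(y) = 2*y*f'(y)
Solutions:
 f(y) = C1 + Integral(C2*airyai(-y) + C3*airybi(-y), y)


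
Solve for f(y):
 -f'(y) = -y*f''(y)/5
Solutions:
 f(y) = C1 + C2*y^6


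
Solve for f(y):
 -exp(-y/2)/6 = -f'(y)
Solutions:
 f(y) = C1 - exp(-y/2)/3


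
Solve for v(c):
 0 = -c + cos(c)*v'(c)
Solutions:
 v(c) = C1 + Integral(c/cos(c), c)


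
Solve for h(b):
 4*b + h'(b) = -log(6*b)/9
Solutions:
 h(b) = C1 - 2*b^2 - b*log(b)/9 - b*log(6)/9 + b/9


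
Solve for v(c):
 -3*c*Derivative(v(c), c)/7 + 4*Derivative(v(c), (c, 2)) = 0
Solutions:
 v(c) = C1 + C2*erfi(sqrt(42)*c/28)


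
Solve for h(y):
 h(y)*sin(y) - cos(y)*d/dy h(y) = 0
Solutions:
 h(y) = C1/cos(y)


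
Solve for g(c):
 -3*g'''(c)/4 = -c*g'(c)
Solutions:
 g(c) = C1 + Integral(C2*airyai(6^(2/3)*c/3) + C3*airybi(6^(2/3)*c/3), c)


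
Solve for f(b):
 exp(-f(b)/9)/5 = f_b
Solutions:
 f(b) = 9*log(C1 + b/45)


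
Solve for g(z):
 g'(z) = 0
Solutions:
 g(z) = C1


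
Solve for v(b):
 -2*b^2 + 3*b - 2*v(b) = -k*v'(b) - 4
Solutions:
 v(b) = C1*exp(2*b/k) - b^2 - b*k + 3*b/2 - k^2/2 + 3*k/4 + 2


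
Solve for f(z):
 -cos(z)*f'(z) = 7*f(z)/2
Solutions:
 f(z) = C1*(sin(z) - 1)^(7/4)/(sin(z) + 1)^(7/4)


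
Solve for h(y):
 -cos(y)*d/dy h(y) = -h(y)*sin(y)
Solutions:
 h(y) = C1/cos(y)


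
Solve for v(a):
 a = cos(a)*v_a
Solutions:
 v(a) = C1 + Integral(a/cos(a), a)


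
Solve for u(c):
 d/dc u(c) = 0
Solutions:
 u(c) = C1


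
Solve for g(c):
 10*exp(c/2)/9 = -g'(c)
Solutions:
 g(c) = C1 - 20*exp(c/2)/9


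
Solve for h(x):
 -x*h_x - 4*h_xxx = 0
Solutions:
 h(x) = C1 + Integral(C2*airyai(-2^(1/3)*x/2) + C3*airybi(-2^(1/3)*x/2), x)


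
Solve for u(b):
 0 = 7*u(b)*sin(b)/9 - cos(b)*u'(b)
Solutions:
 u(b) = C1/cos(b)^(7/9)


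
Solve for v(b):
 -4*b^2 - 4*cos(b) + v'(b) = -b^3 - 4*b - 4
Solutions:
 v(b) = C1 - b^4/4 + 4*b^3/3 - 2*b^2 - 4*b + 4*sin(b)


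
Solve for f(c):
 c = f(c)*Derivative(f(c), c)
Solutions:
 f(c) = -sqrt(C1 + c^2)
 f(c) = sqrt(C1 + c^2)


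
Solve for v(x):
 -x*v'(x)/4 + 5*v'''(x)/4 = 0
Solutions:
 v(x) = C1 + Integral(C2*airyai(5^(2/3)*x/5) + C3*airybi(5^(2/3)*x/5), x)


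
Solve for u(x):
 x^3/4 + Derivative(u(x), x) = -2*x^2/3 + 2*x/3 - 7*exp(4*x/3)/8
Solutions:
 u(x) = C1 - x^4/16 - 2*x^3/9 + x^2/3 - 21*exp(4*x/3)/32
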